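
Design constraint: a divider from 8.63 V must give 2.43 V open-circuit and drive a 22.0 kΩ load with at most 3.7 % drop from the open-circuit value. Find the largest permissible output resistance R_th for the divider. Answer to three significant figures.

R_th ≤ 845 Ω

Loading drop = R_th/(R_th + R_L) ≤ 0.0370, so R_th ≤ R_L · ε/(1−ε) = 22.0 kΩ × 0.0370/0.9630 = 845 Ω.
(Any R1, R2 with R2/(R1+R2) = 0.282 and R1‖R2 ≤ 845 Ω will meet the spec.)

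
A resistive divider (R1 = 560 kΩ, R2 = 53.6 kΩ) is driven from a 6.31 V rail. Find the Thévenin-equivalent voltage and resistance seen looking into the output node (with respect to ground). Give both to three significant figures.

V_th = 0.551 V, R_th = 48.9 kΩ

V_th is the open-circuit tap voltage: 6.31 × 53.6/(560 + 53.6) = 0.551 V.
With the supply zeroed, R1 and R2 appear in parallel from the tap: R_th = R1‖R2 = (560 × 53.6)/613.6 = 48.9 kΩ.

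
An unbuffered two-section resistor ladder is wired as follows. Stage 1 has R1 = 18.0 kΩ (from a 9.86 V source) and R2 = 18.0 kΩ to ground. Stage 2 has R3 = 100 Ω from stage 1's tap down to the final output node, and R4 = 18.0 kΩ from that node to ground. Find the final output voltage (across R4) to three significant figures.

Stage 2 presents R3+R4 = 18100 Ω as a load on stage 1's tap.
Stage 1's lower leg becomes R2‖(R3+R4) = 9025 Ω, so V_mid = 9.86 × 9025/27020 = 3.293 V.
Stage 2 is itself unloaded: V_out = V_mid × R4/(R3+R4) = 3.293 × 18000/18100 = 3.27 V.

V_out ≈ 3.27 V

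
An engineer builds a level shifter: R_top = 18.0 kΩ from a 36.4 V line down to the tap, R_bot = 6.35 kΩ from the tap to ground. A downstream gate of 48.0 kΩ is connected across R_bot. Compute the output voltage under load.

The load sits in parallel with R_bot: R_bot‖R_L = (6.35 × 48.0) / (6.35 + 48.0) = 5.608 kΩ.
V_out = 36.4 × 5.608 / (18.0 + 5.608) = 36.4 × 5.608/23.61 = 8.65 V.

V_out ≈ 8.65 V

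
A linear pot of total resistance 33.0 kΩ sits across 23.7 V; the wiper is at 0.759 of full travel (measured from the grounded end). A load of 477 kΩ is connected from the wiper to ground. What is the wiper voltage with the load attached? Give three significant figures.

V ≈ 17.8 V

The wiper splits the pot into (1−α)R = 7.953 kΩ above and αR = 25.05 kΩ below.
Lower section ‖ load = 23.80 kΩ.
V_wiper = 23.7 × 23.80/(7.953 + 23.80) = 17.8 V.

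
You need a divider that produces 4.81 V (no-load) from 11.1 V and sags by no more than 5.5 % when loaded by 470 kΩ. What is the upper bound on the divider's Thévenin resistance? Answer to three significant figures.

Loading drop = R_th/(R_th + R_L) ≤ 0.0550, so R_th ≤ R_L · ε/(1−ε) = 470 kΩ × 0.0550/0.9450 = 27.4 kΩ.
(Any R1, R2 with R2/(R1+R2) = 0.433 and R1‖R2 ≤ 27.4 kΩ will meet the spec.)

R_th ≤ 27.4 kΩ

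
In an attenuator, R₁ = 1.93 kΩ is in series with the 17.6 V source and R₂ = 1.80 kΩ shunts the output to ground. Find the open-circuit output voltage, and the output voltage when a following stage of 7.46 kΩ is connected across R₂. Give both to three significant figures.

Open-circuit: V = 17.6 × 1.80/(1.93 + 1.80) = 8.49 V.
With the load, R₂ becomes R₂‖R_L = 1.450 kΩ, so V = 17.6 × 1.450/3.380 = 7.55 V.

Unloaded: 8.49 V; loaded: 7.55 V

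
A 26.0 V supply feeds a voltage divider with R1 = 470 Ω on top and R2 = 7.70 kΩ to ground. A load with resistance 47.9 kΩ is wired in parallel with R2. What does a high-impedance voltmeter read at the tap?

The load sits in parallel with R2: R2‖R_L = (7700 × 47900) / (7700 + 47900) = 6634 Ω.
V_out = 26.0 × 6634 / (470 + 6634) = 26.0 × 6634/7104 = 24.3 V.
(Unloaded it would have been 24.5 V.)

V_out ≈ 24.3 V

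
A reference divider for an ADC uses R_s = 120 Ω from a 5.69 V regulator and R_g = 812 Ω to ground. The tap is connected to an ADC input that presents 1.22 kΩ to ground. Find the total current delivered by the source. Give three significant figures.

I ≈ 9.37 mA

R_g‖R_L = 487.5 Ω, so the source sees R_s + R_g‖R_L = 607.5 Ω.
I = 5.69 V / 607.5 Ω = 9.37 mA.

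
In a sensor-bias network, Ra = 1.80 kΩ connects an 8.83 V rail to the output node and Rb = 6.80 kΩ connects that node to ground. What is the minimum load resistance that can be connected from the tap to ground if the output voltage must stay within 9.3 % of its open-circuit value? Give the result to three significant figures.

Output resistance R_th = Ra‖Rb = (1.80 × 6.80)/8.600 = 1.423 kΩ.
The fractional drop is R_th/(R_th + R_L); requiring this ≤ 0.0930 gives R_L ≥ R_th(1/0.0930 − 1) = 1.423 × 9.753 = 13.9 kΩ.

R_L(min) ≈ 13.9 kΩ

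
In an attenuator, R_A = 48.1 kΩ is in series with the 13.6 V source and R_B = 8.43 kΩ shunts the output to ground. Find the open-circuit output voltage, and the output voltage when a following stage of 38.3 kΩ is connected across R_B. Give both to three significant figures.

Unloaded: 2.03 V; loaded: 1.71 V

Open-circuit: V = 13.6 × 8.43/(48.1 + 8.43) = 2.03 V.
With the load, R_B becomes R_B‖R_L = 6.909 kΩ, so V = 13.6 × 6.909/55.01 = 1.71 V.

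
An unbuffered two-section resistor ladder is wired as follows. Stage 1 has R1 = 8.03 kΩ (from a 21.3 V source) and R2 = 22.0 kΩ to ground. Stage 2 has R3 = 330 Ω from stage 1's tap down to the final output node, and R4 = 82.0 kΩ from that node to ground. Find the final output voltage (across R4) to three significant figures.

Stage 2 presents R3+R4 = 82330 Ω as a load on stage 1's tap.
Stage 1's lower leg becomes R2‖(R3+R4) = 17360 Ω, so V_mid = 21.3 × 17360/25390 = 14.56 V.
Stage 2 is itself unloaded: V_out = V_mid × R4/(R3+R4) = 14.56 × 82000/82330 = 14.5 V.

V_out ≈ 14.5 V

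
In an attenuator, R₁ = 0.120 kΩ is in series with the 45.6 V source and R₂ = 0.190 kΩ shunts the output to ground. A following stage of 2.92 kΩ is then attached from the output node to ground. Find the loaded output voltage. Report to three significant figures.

V_out ≈ 27.3 V

The load sits in parallel with R₂: R₂‖R_L = (190 × 2920) / (190 + 2920) = 178.4 Ω.
V_out = 45.6 × 178.4 / (120 + 178.4) = 45.6 × 178.4/298.4 = 27.3 V.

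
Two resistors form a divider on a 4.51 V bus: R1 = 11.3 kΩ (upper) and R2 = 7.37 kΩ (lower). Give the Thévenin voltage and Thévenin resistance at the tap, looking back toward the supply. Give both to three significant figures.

V_th = 1.78 V, R_th = 4.46 kΩ

V_th is the open-circuit tap voltage: 4.51 × 7.37/(11.3 + 7.37) = 1.78 V.
With the supply zeroed, R1 and R2 appear in parallel from the tap: R_th = R1‖R2 = (11.3 × 7.37)/18.67 = 4.46 kΩ.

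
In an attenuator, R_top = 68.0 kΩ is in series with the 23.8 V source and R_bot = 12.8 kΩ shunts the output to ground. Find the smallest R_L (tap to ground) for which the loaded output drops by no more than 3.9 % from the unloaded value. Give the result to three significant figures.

Output resistance R_th = R_top‖R_bot = (68.0 × 12.8)/80.80 = 10.77 kΩ.
The fractional drop is R_th/(R_th + R_L); requiring this ≤ 0.0390 gives R_L ≥ R_th(1/0.0390 − 1) = 10.77 × 24.64 = 265 kΩ.

R_L(min) ≈ 265 kΩ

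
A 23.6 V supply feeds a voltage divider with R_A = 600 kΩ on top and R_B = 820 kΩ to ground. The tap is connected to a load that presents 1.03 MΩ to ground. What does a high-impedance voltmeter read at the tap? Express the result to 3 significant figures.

The load sits in parallel with R_B: R_B‖R_L = (820 × 1030) / (820 + 1030) = 456.5 kΩ.
V_out = 23.6 × 456.5 / (600 + 456.5) = 23.6 × 456.5/1057 = 10.2 V.
(Unloaded it would have been 13.6 V.)

V_out ≈ 10.2 V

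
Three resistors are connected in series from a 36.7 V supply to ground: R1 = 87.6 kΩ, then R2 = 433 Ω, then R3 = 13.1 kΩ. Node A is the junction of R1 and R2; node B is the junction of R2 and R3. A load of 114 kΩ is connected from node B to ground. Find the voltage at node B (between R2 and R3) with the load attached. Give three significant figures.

V ≈ 4.32 V

At node B, R3 is in parallel with the load: R3‖R_L = 11750 Ω.
Below node A the resistance is R2 + (R3‖R_L) = 12180 Ω, so V_A = 36.7 × 12180/99780 = 4.481 V.
Then V_B = V_A × (R3‖R_L)/(R2 + R3‖R_L) = 4.481 × 11750/12180 = 4.32 V.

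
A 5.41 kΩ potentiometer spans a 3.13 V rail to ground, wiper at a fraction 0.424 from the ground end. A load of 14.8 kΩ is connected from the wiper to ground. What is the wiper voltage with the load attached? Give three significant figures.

The wiper splits the pot into (1−α)R = 3.116 kΩ above and αR = 2.294 kΩ below.
Lower section ‖ load = 1.986 kΩ.
V_wiper = 3.13 × 1.986/(3.116 + 1.986) = 1.22 V.

V ≈ 1.22 V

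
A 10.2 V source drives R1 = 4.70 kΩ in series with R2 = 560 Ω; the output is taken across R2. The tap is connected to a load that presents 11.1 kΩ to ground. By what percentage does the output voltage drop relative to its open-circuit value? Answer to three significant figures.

The divider's output (Thévenin) resistance is R1‖R2 = 500.4 Ω.
Fractional drop under load = R_th/(R_th + R_L) = 500.4 / (500.4 + 11100) = 0.04313.
So the output falls by 4.31 %.

4.31 %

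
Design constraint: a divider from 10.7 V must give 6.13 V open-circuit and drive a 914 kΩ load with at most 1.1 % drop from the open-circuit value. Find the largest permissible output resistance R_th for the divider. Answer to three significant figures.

Loading drop = R_th/(R_th + R_L) ≤ 0.0110, so R_th ≤ R_L · ε/(1−ε) = 914 kΩ × 0.0110/0.9890 = 10.2 kΩ.

R_th ≤ 10.2 kΩ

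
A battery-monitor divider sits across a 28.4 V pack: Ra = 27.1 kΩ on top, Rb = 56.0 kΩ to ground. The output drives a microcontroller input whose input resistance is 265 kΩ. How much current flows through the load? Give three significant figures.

I_L ≈ 0.0676 mA

Rb‖R_L = 46.23 kΩ; V_out = 28.4 × 46.23/73.33 = 17.90 V.
I_L = V_out / R_L = 17.90 / 265 kΩ = 0.0676 mA.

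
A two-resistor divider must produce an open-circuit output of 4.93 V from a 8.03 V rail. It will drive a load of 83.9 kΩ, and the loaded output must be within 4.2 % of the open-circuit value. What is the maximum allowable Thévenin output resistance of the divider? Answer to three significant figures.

Loading drop = R_th/(R_th + R_L) ≤ 0.0420, so R_th ≤ R_L · ε/(1−ε) = 83.9 kΩ × 0.0420/0.9580 = 3.68 kΩ.
(Any R1, R2 with R2/(R1+R2) = 0.614 and R1‖R2 ≤ 3.68 kΩ will meet the spec.)

R_th ≤ 3.68 kΩ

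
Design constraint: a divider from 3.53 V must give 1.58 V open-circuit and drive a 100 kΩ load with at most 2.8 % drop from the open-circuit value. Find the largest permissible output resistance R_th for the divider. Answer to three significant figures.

R_th ≤ 2.88 kΩ

Loading drop = R_th/(R_th + R_L) ≤ 0.0280, so R_th ≤ R_L · ε/(1−ε) = 100 kΩ × 0.0280/0.9720 = 2.88 kΩ.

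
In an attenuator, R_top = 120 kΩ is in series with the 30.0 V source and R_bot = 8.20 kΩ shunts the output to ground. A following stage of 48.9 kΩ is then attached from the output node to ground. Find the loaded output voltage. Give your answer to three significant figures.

The load sits in parallel with R_bot: R_bot‖R_L = (8.20 × 48.9) / (8.20 + 48.9) = 7.022 kΩ.
V_out = 30.0 × 7.022 / (120 + 7.022) = 30.0 × 7.022/127.0 = 1.66 V.
(Unloaded it would have been 1.92 V.)

V_out ≈ 1.66 V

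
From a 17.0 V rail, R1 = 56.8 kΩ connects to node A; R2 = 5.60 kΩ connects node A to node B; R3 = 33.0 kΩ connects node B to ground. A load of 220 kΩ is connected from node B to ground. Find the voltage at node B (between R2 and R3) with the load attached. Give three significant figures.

At node B, R3 is in parallel with the load: R3‖R_L = 28.70 kΩ.
Below node A the resistance is R2 + (R3‖R_L) = 34.30 kΩ, so V_A = 17.0 × 34.30/91.10 = 6.400 V.
Then V_B = V_A × (R3‖R_L)/(R2 + R3‖R_L) = 6.400 × 28.70/34.30 = 5.36 V.

V ≈ 5.36 V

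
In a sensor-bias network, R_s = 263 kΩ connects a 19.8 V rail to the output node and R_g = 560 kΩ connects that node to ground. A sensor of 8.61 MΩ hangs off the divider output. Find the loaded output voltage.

V_out ≈ 13.2 V

The load sits in parallel with R_g: R_g‖R_L = (560 × 8610) / (560 + 8610) = 525.8 kΩ.
V_out = 19.8 × 525.8 / (263 + 525.8) = 19.8 × 525.8/788.8 = 13.2 V.
(Unloaded it would have been 13.5 V.)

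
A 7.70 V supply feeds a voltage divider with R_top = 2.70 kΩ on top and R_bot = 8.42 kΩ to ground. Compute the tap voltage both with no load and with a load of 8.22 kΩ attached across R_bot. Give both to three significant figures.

Unloaded: 5.83 V; loaded: 4.67 V

Open-circuit: V = 7.70 × 8.42/(2.70 + 8.42) = 5.83 V.
With the load, R_bot becomes R_bot‖R_L = 4.159 kΩ, so V = 7.70 × 4.159/6.859 = 4.67 V.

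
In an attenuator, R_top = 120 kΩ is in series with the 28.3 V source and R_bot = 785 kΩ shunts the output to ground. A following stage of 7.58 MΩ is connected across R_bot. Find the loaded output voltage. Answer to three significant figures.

The load sits in parallel with R_bot: R_bot‖R_L = (785 × 7580) / (785 + 7580) = 711.3 kΩ.
V_out = 28.3 × 711.3 / (120 + 711.3) = 28.3 × 711.3/831.3 = 24.2 V.

V_out ≈ 24.2 V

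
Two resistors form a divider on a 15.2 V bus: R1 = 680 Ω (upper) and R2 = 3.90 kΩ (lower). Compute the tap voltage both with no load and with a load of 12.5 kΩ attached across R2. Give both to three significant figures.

Unloaded: 12.9 V; loaded: 12.4 V

Open-circuit: V = 15.2 × 3900/(680 + 3900) = 12.9 V.
With the load, R2 becomes R2‖R_L = 2973 Ω, so V = 15.2 × 2973/3653 = 12.4 V.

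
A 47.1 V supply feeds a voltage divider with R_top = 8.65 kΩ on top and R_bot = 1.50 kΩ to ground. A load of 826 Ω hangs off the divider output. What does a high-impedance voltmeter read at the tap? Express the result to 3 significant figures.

V_out ≈ 2.73 V

The load sits in parallel with R_bot: R_bot‖R_L = (1500 × 826) / (1500 + 826) = 532.7 Ω.
V_out = 47.1 × 532.7 / (8650 + 532.7) = 47.1 × 532.7/9183 = 2.73 V.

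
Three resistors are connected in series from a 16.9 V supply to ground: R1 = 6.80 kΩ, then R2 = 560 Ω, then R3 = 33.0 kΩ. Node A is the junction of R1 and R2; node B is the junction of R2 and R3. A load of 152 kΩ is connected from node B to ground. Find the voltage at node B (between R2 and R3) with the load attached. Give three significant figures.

At node B, R3 is in parallel with the load: R3‖R_L = 27110 Ω.
Below node A the resistance is R2 + (R3‖R_L) = 27670 Ω, so V_A = 16.9 × 27670/34470 = 13.57 V.
Then V_B = V_A × (R3‖R_L)/(R2 + R3‖R_L) = 13.57 × 27110/27670 = 13.3 V.

V ≈ 13.3 V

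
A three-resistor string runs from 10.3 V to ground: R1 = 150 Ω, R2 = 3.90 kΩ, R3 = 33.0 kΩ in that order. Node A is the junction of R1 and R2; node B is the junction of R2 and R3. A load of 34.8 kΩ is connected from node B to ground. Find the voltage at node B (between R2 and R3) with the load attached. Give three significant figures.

V ≈ 8.31 V

At node B, R3 is in parallel with the load: R3‖R_L = 16940 Ω.
Below node A the resistance is R2 + (R3‖R_L) = 20840 Ω, so V_A = 10.3 × 20840/20990 = 10.23 V.
Then V_B = V_A × (R3‖R_L)/(R2 + R3‖R_L) = 10.23 × 16940/20840 = 8.31 V.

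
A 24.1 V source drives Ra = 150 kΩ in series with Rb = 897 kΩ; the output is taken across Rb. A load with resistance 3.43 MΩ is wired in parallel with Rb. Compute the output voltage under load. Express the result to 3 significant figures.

The load sits in parallel with Rb: Rb‖R_L = (897 × 3430) / (897 + 3430) = 711.0 kΩ.
V_out = 24.1 × 711.0 / (150 + 711.0) = 24.1 × 711.0/861.0 = 19.9 V.
(Unloaded it would have been 20.6 V.)

V_out ≈ 19.9 V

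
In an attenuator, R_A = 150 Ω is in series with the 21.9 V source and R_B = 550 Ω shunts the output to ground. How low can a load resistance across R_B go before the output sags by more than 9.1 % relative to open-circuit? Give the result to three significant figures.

R_L(min) ≈ 1.18 kΩ

Output resistance R_th = R_A‖R_B = (150 × 550)/700.0 = 117.9 Ω.
The fractional drop is R_th/(R_th + R_L); requiring this ≤ 0.0910 gives R_L ≥ R_th(1/0.0910 − 1) = 117.9 × 9.989 = 1.18 kΩ.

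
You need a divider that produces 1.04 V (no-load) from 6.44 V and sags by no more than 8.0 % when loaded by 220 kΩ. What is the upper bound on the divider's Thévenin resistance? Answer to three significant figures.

Loading drop = R_th/(R_th + R_L) ≤ 0.0800, so R_th ≤ R_L · ε/(1−ε) = 220 kΩ × 0.0800/0.9200 = 19.1 kΩ.
(Any R1, R2 with R2/(R1+R2) = 0.161 and R1‖R2 ≤ 19.1 kΩ will meet the spec.)

R_th ≤ 19.1 kΩ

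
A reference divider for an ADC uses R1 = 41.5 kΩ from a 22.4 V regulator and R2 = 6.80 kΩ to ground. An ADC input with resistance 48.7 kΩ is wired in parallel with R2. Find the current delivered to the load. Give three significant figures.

R2‖R_L = 5.967 kΩ; V_out = 22.4 × 5.967/47.47 = 2.816 V.
I_L = V_out / R_L = 2.816 / 48.7 kΩ = 0.0578 mA.

I_L ≈ 0.0578 mA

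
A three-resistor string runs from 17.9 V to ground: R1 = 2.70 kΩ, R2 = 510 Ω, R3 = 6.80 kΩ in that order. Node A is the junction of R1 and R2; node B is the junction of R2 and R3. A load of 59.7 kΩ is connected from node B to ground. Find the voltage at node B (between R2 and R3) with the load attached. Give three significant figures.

V ≈ 11.7 V

At node B, R3 is in parallel with the load: R3‖R_L = 6105 Ω.
Below node A the resistance is R2 + (R3‖R_L) = 6615 Ω, so V_A = 17.9 × 6615/9315 = 12.71 V.
Then V_B = V_A × (R3‖R_L)/(R2 + R3‖R_L) = 12.71 × 6105/6615 = 11.7 V.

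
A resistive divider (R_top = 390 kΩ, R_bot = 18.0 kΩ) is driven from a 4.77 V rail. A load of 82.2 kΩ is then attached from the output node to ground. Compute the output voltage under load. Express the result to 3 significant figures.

V_out ≈ 0.174 V

The load sits in parallel with R_bot: R_bot‖R_L = (18.0 × 82.2) / (18.0 + 82.2) = 14.77 kΩ.
V_out = 4.77 × 14.77 / (390 + 14.77) = 4.77 × 14.77/404.8 = 0.174 V.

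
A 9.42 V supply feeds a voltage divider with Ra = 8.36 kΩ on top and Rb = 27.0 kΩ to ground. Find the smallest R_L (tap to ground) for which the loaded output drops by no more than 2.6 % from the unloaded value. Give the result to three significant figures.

R_L(min) ≈ 239 kΩ

Output resistance R_th = Ra‖Rb = (8.36 × 27.0)/35.36 = 6.383 kΩ.
The fractional drop is R_th/(R_th + R_L); requiring this ≤ 0.0260 gives R_L ≥ R_th(1/0.0260 − 1) = 6.383 × 37.46 = 239 kΩ.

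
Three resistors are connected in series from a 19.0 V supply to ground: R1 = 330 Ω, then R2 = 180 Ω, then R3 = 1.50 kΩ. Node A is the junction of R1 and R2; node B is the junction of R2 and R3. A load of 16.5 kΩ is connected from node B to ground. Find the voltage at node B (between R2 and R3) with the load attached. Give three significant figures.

V ≈ 13.9 V

At node B, R3 is in parallel with the load: R3‖R_L = 1375 Ω.
Below node A the resistance is R2 + (R3‖R_L) = 1555 Ω, so V_A = 19.0 × 1555/1885 = 15.67 V.
Then V_B = V_A × (R3‖R_L)/(R2 + R3‖R_L) = 15.67 × 1375/1555 = 13.9 V.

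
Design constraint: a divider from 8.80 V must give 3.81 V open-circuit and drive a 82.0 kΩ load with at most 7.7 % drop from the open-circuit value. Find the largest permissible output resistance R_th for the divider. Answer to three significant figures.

Loading drop = R_th/(R_th + R_L) ≤ 0.0770, so R_th ≤ R_L · ε/(1−ε) = 82.0 kΩ × 0.0770/0.9230 = 6.84 kΩ.
(Any R1, R2 with R2/(R1+R2) = 0.433 and R1‖R2 ≤ 6.84 kΩ will meet the spec.)

R_th ≤ 6.84 kΩ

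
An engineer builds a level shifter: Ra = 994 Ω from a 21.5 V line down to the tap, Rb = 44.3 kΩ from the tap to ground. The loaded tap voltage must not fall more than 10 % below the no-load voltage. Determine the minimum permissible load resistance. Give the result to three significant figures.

R_L(min) ≈ 8.75 kΩ

Output resistance R_th = Ra‖Rb = (994 × 44300)/45290 = 972.2 Ω.
The fractional drop is R_th/(R_th + R_L); requiring this ≤ 0.100 gives R_L ≥ R_th(1/0.100 − 1) = 972.2 × 9.000 = 8.75 kΩ.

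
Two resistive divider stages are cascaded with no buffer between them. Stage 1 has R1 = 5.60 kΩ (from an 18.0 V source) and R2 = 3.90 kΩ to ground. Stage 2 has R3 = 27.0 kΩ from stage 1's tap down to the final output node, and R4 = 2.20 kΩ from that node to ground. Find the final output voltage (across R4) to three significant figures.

Stage 2 presents R3+R4 = 29.20 kΩ as a load on stage 1's tap.
Stage 1's lower leg becomes R2‖(R3+R4) = 3.440 kΩ, so V_mid = 18.0 × 3.440/9.040 = 6.850 V.
Stage 2 is itself unloaded: V_out = V_mid × R4/(R3+R4) = 6.850 × 2.20/29.20 = 0.516 V.

V_out ≈ 0.516 V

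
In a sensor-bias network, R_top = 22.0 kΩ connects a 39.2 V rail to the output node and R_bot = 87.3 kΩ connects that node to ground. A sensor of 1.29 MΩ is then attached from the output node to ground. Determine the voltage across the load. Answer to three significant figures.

V_out ≈ 30.9 V

The load sits in parallel with R_bot: R_bot‖R_L = (87.3 × 1290) / (87.3 + 1290) = 81.77 kΩ.
V_out = 39.2 × 81.77 / (22.0 + 81.77) = 39.2 × 81.77/103.8 = 30.9 V.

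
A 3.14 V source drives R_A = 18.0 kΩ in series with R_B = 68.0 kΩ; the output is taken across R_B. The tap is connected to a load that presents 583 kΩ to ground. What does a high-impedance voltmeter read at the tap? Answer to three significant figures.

V_out ≈ 2.42 V

The load sits in parallel with R_B: R_B‖R_L = (68.0 × 583) / (68.0 + 583) = 60.90 kΩ.
V_out = 3.14 × 60.90 / (18.0 + 60.90) = 3.14 × 60.90/78.90 = 2.42 V.
(Unloaded it would have been 2.48 V.)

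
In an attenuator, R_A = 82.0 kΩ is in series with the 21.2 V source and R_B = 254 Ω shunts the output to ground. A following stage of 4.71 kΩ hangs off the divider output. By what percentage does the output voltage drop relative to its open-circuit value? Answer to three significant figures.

5.10 %

The divider's output (Thévenin) resistance is R_A‖R_B = 253.2 Ω.
Fractional drop under load = R_th/(R_th + R_L) = 253.2 / (253.2 + 4710) = 0.05102.
So the output falls by 5.10 %.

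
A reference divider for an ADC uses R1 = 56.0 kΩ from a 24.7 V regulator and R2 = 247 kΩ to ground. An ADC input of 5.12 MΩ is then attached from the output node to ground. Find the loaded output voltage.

The load sits in parallel with R2: R2‖R_L = (247 × 5120) / (247 + 5120) = 235.6 kΩ.
V_out = 24.7 × 235.6 / (56.0 + 235.6) = 24.7 × 235.6/291.6 = 20.0 V.

V_out ≈ 20.0 V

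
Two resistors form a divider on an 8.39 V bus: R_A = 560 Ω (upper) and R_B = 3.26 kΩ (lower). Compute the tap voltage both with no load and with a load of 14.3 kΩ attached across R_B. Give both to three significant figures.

Unloaded: 7.16 V; loaded: 6.93 V

Open-circuit: V = 8.39 × 3260/(560 + 3260) = 7.16 V.
With the load, R_B becomes R_B‖R_L = 2655 Ω, so V = 8.39 × 2655/3215 = 6.93 V.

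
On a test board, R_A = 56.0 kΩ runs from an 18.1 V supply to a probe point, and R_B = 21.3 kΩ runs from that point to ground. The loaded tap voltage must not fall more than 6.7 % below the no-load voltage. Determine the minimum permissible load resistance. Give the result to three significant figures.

R_L(min) ≈ 215 kΩ

Output resistance R_th = R_A‖R_B = (56.0 × 21.3)/77.30 = 15.43 kΩ.
The fractional drop is R_th/(R_th + R_L); requiring this ≤ 0.0670 gives R_L ≥ R_th(1/0.0670 − 1) = 15.43 × 13.93 = 215 kΩ.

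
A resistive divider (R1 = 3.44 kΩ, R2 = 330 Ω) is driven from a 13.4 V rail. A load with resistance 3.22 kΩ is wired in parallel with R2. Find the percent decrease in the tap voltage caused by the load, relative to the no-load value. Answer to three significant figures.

Unloaded V = 13.4 × 330/3770 = 1.1729 V.
Loaded: R2‖R_L = 299.3 Ω, giving V = 13.4 × 299.3/3739 = 1.0726 V.
Drop = (1.1729 − 1.0726) / 1.1729 = 8.55 %.

8.55 %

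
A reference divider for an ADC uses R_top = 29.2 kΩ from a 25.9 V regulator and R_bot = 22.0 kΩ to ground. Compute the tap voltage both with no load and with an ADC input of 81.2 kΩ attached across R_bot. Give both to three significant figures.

Unloaded: 11.1 V; loaded: 9.64 V

Open-circuit: V = 25.9 × 22.0/(29.2 + 22.0) = 11.1 V.
With the load, R_bot becomes R_bot‖R_L = 17.31 kΩ, so V = 25.9 × 17.31/46.51 = 9.64 V.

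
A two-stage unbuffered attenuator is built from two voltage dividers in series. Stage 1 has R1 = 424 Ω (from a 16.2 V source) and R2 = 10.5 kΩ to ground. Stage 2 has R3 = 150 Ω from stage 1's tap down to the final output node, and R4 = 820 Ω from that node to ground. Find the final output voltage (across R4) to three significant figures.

Stage 2 presents R3+R4 = 970.0 Ω as a load on stage 1's tap.
Stage 1's lower leg becomes R2‖(R3+R4) = 888.0 Ω, so V_mid = 16.2 × 888.0/1312 = 10.96 V.
Stage 2 is itself unloaded: V_out = V_mid × R4/(R3+R4) = 10.96 × 820/970.0 = 9.27 V.

V_out ≈ 9.27 V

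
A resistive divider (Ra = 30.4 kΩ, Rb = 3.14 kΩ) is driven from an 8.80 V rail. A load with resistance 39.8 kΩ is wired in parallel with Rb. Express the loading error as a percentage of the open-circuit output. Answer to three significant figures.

The divider's output (Thévenin) resistance is Ra‖Rb = 2.846 kΩ.
Fractional drop under load = R_th/(R_th + R_L) = 2.846 / (2.846 + 39.8) = 0.06674.
So the output falls by 6.67 %.

6.67 %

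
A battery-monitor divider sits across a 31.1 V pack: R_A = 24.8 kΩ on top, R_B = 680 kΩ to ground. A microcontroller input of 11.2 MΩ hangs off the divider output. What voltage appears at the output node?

The load sits in parallel with R_B: R_B‖R_L = (680 × 11200) / (680 + 11200) = 641.1 kΩ.
V_out = 31.1 × 641.1 / (24.8 + 641.1) = 31.1 × 641.1/665.9 = 29.9 V.

V_out ≈ 29.9 V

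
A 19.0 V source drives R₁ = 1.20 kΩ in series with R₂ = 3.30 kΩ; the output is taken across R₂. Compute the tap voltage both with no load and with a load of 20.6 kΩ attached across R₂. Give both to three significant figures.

Open-circuit: V = 19.0 × 3.30/(1.20 + 3.30) = 13.9 V.
With the load, R₂ becomes R₂‖R_L = 2.844 kΩ, so V = 19.0 × 2.844/4.044 = 13.4 V.

Unloaded: 13.9 V; loaded: 13.4 V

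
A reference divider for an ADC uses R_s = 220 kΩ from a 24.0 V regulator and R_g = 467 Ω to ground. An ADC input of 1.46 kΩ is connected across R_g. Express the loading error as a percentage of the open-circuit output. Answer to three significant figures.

24.2 %

Unloaded V = 24.0 × 467/220500 = 0.05084 V.
Loaded: R_g‖R_L = 353.8 Ω, giving V = 24.0 × 353.8/220400 = 0.03854 V.
Drop = (0.05084 − 0.03854) / 0.05084 = 24.2 %.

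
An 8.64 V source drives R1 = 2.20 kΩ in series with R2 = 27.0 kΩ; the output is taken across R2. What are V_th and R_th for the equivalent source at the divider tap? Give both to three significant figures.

V_th = 7.99 V, R_th = 2.03 kΩ

V_th is the open-circuit tap voltage: 8.64 × 27.0/(2.20 + 27.0) = 7.99 V.
With the supply zeroed, R1 and R2 appear in parallel from the tap: R_th = R1‖R2 = (2.20 × 27.0)/29.20 = 2.03 kΩ.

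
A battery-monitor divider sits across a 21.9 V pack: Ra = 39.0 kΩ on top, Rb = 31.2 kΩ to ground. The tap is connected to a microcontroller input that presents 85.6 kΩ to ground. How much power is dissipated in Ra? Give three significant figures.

P ≈ 4.89 mW

Total resistance from the source is Ra + (Rb‖R_L) = 61.87 kΩ, so I = 21.9/61.87 kΩ = 0.3540 mA.
P = I²·Ra = (0.3540 mA)² × 39.0 kΩ = 4.89 mW.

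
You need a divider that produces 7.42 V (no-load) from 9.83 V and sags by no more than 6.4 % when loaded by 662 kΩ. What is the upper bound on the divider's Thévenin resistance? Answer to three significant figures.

R_th ≤ 45.3 kΩ

Loading drop = R_th/(R_th + R_L) ≤ 0.0640, so R_th ≤ R_L · ε/(1−ε) = 662 kΩ × 0.0640/0.9360 = 45.3 kΩ.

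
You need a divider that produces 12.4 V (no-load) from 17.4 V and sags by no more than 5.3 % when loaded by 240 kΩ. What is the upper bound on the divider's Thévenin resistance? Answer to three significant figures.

Loading drop = R_th/(R_th + R_L) ≤ 0.0530, so R_th ≤ R_L · ε/(1−ε) = 240 kΩ × 0.0530/0.9470 = 13.4 kΩ.
(Any R1, R2 with R2/(R1+R2) = 0.713 and R1‖R2 ≤ 13.4 kΩ will meet the spec.)

R_th ≤ 13.4 kΩ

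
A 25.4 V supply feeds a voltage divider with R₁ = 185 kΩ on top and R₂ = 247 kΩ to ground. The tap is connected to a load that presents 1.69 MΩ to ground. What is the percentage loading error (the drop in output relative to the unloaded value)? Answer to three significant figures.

5.89 %

The divider's output (Thévenin) resistance is R₁‖R₂ = 105.8 kΩ.
Fractional drop under load = R_th/(R_th + R_L) = 105.8 / (105.8 + 1690) = 0.05890.
So the output falls by 5.89 %.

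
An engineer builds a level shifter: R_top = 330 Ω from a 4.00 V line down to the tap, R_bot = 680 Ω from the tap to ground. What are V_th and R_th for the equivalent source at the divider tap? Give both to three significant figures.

V_th = 2.69 V, R_th = 222 Ω

V_th is the open-circuit tap voltage: 4.00 × 680/(330 + 680) = 2.69 V.
With the supply zeroed, R_top and R_bot appear in parallel from the tap: R_th = R_top‖R_bot = (330 × 680)/1010 = 222 Ω.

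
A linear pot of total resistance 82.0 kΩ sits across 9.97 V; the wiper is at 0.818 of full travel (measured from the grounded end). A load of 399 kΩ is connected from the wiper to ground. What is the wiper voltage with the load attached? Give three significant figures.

The wiper splits the pot into (1−α)R = 14.92 kΩ above and αR = 67.08 kΩ below.
Lower section ‖ load = 57.42 kΩ.
V_wiper = 9.97 × 57.42/(14.92 + 57.42) = 7.91 V.

V ≈ 7.91 V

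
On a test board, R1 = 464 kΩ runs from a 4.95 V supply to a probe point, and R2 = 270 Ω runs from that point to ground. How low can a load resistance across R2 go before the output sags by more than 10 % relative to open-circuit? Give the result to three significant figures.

R_L(min) ≈ 2.43 kΩ

Output resistance R_th = R1‖R2 = (464000 × 270)/464300 = 269.8 Ω.
The fractional drop is R_th/(R_th + R_L); requiring this ≤ 0.100 gives R_L ≥ R_th(1/0.100 − 1) = 269.8 × 9.000 = 2.43 kΩ.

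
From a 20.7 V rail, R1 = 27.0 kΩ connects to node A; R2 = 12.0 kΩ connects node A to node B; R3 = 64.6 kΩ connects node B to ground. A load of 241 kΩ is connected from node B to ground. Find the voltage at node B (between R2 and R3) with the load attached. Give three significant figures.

V ≈ 11.7 V

At node B, R3 is in parallel with the load: R3‖R_L = 50.94 kΩ.
Below node A the resistance is R2 + (R3‖R_L) = 62.94 kΩ, so V_A = 20.7 × 62.94/89.94 = 14.49 V.
Then V_B = V_A × (R3‖R_L)/(R2 + R3‖R_L) = 14.49 × 50.94/62.94 = 11.7 V.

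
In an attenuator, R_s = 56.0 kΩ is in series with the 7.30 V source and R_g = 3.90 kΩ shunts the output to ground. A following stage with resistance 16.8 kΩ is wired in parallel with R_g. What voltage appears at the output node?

The load sits in parallel with R_g: R_g‖R_L = (3.90 × 16.8) / (3.90 + 16.8) = 3.165 kΩ.
V_out = 7.30 × 3.165 / (56.0 + 3.165) = 7.30 × 3.165/59.17 = 0.391 V.

V_out ≈ 0.391 V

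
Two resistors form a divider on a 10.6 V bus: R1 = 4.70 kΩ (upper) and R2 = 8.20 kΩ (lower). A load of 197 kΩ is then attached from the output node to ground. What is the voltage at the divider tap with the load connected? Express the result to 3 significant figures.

V_out ≈ 6.64 V

The load sits in parallel with R2: R2‖R_L = (8.20 × 197) / (8.20 + 197) = 7.872 kΩ.
V_out = 10.6 × 7.872 / (4.70 + 7.872) = 10.6 × 7.872/12.57 = 6.64 V.
(Unloaded it would have been 6.74 V.)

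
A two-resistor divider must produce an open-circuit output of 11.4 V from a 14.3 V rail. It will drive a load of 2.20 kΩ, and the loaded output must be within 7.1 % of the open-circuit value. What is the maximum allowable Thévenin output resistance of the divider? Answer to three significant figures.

Loading drop = R_th/(R_th + R_L) ≤ 0.0710, so R_th ≤ R_L · ε/(1−ε) = 2.20 kΩ × 0.0710/0.9290 = 168 Ω.

R_th ≤ 168 Ω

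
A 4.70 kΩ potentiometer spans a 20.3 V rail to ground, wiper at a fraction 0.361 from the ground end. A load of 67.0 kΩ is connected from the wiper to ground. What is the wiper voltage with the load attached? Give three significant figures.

V ≈ 7.21 V

The wiper splits the pot into (1−α)R = 3.003 kΩ above and αR = 1.697 kΩ below.
Lower section ‖ load = 1.655 kΩ.
V_wiper = 20.3 × 1.655/(3.003 + 1.655) = 7.21 V.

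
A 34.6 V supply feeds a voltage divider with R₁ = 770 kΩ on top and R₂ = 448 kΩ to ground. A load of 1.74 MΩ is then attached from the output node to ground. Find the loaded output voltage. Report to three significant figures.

V_out ≈ 10.9 V

The load sits in parallel with R₂: R₂‖R_L = (448 × 1740) / (448 + 1740) = 356.3 kΩ.
V_out = 34.6 × 356.3 / (770 + 356.3) = 34.6 × 356.3/1126 = 10.9 V.
(Unloaded it would have been 12.7 V.)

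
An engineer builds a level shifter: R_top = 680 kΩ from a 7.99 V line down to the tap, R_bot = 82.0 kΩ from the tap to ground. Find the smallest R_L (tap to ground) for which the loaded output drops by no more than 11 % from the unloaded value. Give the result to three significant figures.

R_L(min) ≈ 592 kΩ

Output resistance R_th = R_top‖R_bot = (680 × 82.0)/762.0 = 73.18 kΩ.
The fractional drop is R_th/(R_th + R_L); requiring this ≤ 0.110 gives R_L ≥ R_th(1/0.110 − 1) = 73.18 × 8.091 = 592 kΩ.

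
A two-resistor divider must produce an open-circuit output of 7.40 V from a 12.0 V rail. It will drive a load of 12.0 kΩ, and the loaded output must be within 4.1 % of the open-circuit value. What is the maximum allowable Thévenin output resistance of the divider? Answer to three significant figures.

R_th ≤ 513 Ω

Loading drop = R_th/(R_th + R_L) ≤ 0.0410, so R_th ≤ R_L · ε/(1−ε) = 12.0 kΩ × 0.0410/0.9590 = 513 Ω.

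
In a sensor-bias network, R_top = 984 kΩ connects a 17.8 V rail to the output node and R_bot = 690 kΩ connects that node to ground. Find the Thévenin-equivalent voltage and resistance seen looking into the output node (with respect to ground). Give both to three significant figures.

V_th is the open-circuit tap voltage: 17.8 × 690/(984 + 690) = 7.34 V.
With the supply zeroed, R_top and R_bot appear in parallel from the tap: R_th = R_top‖R_bot = (984 × 690)/1674 = 406 kΩ.

V_th = 7.34 V, R_th = 406 kΩ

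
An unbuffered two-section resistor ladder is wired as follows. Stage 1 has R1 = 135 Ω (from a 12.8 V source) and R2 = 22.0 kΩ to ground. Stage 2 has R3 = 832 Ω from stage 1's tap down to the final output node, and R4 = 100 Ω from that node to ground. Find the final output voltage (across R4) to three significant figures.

V_out ≈ 1.19 V

Stage 2 presents R3+R4 = 932.0 Ω as a load on stage 1's tap.
Stage 1's lower leg becomes R2‖(R3+R4) = 894.1 Ω, so V_mid = 12.8 × 894.1/1029 = 11.12 V.
Stage 2 is itself unloaded: V_out = V_mid × R4/(R3+R4) = 11.12 × 100/932.0 = 1.19 V.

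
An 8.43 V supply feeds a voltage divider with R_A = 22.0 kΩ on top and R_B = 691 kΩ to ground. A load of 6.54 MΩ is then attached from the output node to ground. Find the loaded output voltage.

V_out ≈ 8.14 V

The load sits in parallel with R_B: R_B‖R_L = (691 × 6540) / (691 + 6540) = 625.0 kΩ.
V_out = 8.43 × 625.0 / (22.0 + 625.0) = 8.43 × 625.0/647.0 = 8.14 V.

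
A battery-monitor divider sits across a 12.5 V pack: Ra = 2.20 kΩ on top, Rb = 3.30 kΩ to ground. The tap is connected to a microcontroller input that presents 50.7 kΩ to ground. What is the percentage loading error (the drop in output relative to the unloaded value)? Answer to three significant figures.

The divider's output (Thévenin) resistance is Ra‖Rb = 1.320 kΩ.
Fractional drop under load = R_th/(R_th + R_L) = 1.320 / (1.320 + 50.7) = 0.02537.
So the output falls by 2.54 %.

2.54 %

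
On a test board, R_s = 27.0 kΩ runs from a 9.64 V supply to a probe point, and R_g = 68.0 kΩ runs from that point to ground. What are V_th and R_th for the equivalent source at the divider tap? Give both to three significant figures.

V_th = 6.90 V, R_th = 19.3 kΩ

V_th is the open-circuit tap voltage: 9.64 × 68.0/(27.0 + 68.0) = 6.90 V.
With the supply zeroed, R_s and R_g appear in parallel from the tap: R_th = R_s‖R_g = (27.0 × 68.0)/95.00 = 19.3 kΩ.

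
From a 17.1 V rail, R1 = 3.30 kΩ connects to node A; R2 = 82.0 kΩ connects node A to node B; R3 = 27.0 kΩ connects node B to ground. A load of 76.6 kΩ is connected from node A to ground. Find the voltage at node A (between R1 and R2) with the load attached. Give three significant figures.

V ≈ 15.9 V

Below node A the series string R2+R3 = 109.0 kΩ sits in parallel with the 76.6 kΩ load: 44.99 kΩ.
V_A = 17.1 × 44.99/(3.30 + 44.99) = 15.9 V.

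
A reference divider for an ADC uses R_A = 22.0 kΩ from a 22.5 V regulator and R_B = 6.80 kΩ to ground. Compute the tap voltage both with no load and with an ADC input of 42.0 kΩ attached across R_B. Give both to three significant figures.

Unloaded: 5.31 V; loaded: 4.73 V

Open-circuit: V = 22.5 × 6.80/(22.0 + 6.80) = 5.31 V.
With the load, R_B becomes R_B‖R_L = 5.852 kΩ, so V = 22.5 × 5.852/27.85 = 4.73 V.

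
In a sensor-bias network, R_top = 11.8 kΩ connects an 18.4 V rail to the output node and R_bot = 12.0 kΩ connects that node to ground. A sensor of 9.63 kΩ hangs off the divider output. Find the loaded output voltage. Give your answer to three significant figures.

V_out ≈ 5.73 V

The load sits in parallel with R_bot: R_bot‖R_L = (12.0 × 9.63) / (12.0 + 9.63) = 5.343 kΩ.
V_out = 18.4 × 5.343 / (11.8 + 5.343) = 18.4 × 5.343/17.14 = 5.73 V.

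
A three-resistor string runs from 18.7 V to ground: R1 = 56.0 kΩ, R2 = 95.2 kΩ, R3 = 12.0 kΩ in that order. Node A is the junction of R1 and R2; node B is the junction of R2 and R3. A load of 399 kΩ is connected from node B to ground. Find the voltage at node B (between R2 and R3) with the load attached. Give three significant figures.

V ≈ 1.34 V

At node B, R3 is in parallel with the load: R3‖R_L = 11.65 kΩ.
Below node A the resistance is R2 + (R3‖R_L) = 106.8 kΩ, so V_A = 18.7 × 106.8/162.8 = 12.27 V.
Then V_B = V_A × (R3‖R_L)/(R2 + R3‖R_L) = 12.27 × 11.65/106.8 = 1.34 V.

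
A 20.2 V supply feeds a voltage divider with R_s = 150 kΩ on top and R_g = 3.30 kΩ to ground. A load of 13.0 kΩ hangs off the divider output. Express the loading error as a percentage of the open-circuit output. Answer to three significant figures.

Unloaded V = 20.2 × 3.30/153.3 = 0.4348 V.
Loaded: R_g‖R_L = 2.632 kΩ, giving V = 20.2 × 2.632/152.6 = 0.3483 V.
Drop = (0.4348 − 0.3483) / 0.4348 = 19.9 %.

19.9 %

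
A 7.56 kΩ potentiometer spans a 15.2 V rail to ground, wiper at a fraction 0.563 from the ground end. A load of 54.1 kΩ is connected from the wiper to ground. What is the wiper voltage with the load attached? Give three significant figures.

V ≈ 8.27 V

The wiper splits the pot into (1−α)R = 3.304 kΩ above and αR = 4.256 kΩ below.
Lower section ‖ load = 3.946 kΩ.
V_wiper = 15.2 × 3.946/(3.304 + 3.946) = 8.27 V.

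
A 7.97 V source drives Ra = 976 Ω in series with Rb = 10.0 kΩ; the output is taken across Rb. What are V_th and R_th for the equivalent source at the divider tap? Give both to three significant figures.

V_th is the open-circuit tap voltage: 7.97 × 10000/(976 + 10000) = 7.26 V.
With the supply zeroed, Ra and Rb appear in parallel from the tap: R_th = Ra‖Rb = (976 × 10000)/10980 = 889 Ω.

V_th = 7.26 V, R_th = 889 Ω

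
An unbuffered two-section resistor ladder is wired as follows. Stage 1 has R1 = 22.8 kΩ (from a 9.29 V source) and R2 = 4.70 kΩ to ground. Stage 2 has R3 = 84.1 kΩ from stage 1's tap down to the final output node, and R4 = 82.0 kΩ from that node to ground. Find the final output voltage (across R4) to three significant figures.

Stage 2 presents R3+R4 = 166.1 kΩ as a load on stage 1's tap.
Stage 1's lower leg becomes R2‖(R3+R4) = 4.571 kΩ, so V_mid = 9.29 × 4.571/27.37 = 1.551 V.
Stage 2 is itself unloaded: V_out = V_mid × R4/(R3+R4) = 1.551 × 82.0/166.1 = 0.766 V.

V_out ≈ 0.766 V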